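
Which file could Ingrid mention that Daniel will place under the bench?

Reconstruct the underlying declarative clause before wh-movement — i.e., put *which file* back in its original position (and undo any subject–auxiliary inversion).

'which file' functions as the direct object of 'place'. Wh-movement fronts it, leaving a gap right after 'place':
Which file could Ingrid mention that Daniel will place ___ under the bench?

Ingrid could mention that Daniel will place which file under the bench.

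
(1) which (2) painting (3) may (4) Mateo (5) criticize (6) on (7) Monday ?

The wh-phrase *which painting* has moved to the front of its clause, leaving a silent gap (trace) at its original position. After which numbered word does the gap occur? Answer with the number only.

5

In situ: Mateo may criticize which painting on Monday.
'which painting' functions as the direct object of 'criticize'. It moves to the left edge, and the trace sits right after 'criticize':
Which painting may Mateo criticize ___ on Monday?
'criticize' is word 5.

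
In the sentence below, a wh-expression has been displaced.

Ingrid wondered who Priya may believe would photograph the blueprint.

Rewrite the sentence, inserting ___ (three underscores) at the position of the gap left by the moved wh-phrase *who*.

Ingrid wondered who Priya may believe ___ would photograph the blueprint.

Before movement: Priya may believe who would photograph the blueprint.
'who' functions as the subject of the clause embedded under 'believe'. The gap is right after 'believe'.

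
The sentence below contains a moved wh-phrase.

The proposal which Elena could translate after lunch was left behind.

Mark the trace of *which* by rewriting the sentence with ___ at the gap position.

The proposal which Elena could translate ___ after lunch was left behind.

'which' functions as the direct object of 'translate'. The gap is right after 'translate'.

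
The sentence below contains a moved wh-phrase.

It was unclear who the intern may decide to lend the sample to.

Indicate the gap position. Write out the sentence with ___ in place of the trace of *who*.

In situ: The intern may decide to lend the sample to who.
The filler 'who' is interpreted as the object of the preposition 'to' (recipient of 'lend'). The gap is right after 'to'.

It was unclear who the intern may decide to lend the sample to ___.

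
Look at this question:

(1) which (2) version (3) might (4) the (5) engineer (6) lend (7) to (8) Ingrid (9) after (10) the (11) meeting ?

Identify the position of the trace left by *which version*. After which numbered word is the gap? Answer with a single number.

6

Pre-movement form: The engineer might lend which version to Ingrid after the meeting.
The filler 'which version' is interpreted as the direct object of 'lend'. Fronting leaves a gap immediately after 'lend':
Which version might the engineer lend ___ to Ingrid after the meeting?
'lend' is word 6.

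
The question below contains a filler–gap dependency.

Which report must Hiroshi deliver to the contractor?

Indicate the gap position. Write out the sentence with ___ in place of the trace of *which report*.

Which report must Hiroshi deliver ___ to the contractor?

Pre-movement form: Hiroshi must deliver which report to the contractor.
'which report' is the direct object of 'deliver'. The gap is right after 'deliver'.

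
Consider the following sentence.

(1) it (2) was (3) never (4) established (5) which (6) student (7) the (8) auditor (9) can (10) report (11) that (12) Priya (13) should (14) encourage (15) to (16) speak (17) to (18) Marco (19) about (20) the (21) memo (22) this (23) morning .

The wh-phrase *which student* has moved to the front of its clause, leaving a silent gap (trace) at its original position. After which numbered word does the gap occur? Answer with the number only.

Underlying clause: The auditor can report that Priya should encourage which student to speak to Marco about the memo this morning.
'which student' functions as the direct object of 'encourage'. Fronting leaves a gap immediately after 'encourage':
It was never established which student the auditor can report that Priya should encourage ___ to speak to Marco about the memo this morning.
'encourage' is word 14.

14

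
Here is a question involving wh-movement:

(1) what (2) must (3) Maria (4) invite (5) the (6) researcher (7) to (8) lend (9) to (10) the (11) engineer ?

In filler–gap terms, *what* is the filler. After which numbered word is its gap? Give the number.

Pre-movement form: Maria must invite the researcher to lend what to the engineer.
'what' functions as the direct object of 'lend'. Wh-movement fronts it, leaving a gap right after 'lend':
What must Maria invite the researcher to lend ___ to the engineer?
'lend' is word 8.

8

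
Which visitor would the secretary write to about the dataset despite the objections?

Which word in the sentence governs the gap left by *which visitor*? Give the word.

In situ: The secretary would write to which visitor about the dataset despite the objections.
'which visitor' functions as the object of the preposition 'to'. Fronting leaves a gap immediately after 'to':
Which visitor would the secretary write to ___ about the dataset despite the objections?

to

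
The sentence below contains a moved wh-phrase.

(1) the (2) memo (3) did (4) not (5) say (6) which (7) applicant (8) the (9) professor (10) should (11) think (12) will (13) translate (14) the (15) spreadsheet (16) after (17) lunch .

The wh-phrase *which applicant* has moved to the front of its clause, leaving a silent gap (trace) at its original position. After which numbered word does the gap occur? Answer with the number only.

In situ: The professor should think which applicant will translate the spreadsheet after lunch.
'which applicant' is the subject of the clause embedded under 'think'. Fronting leaves a gap immediately after 'think':
The memo did not say which applicant the professor should think ___ will translate the spreadsheet after lunch.
'think' is word 11.

11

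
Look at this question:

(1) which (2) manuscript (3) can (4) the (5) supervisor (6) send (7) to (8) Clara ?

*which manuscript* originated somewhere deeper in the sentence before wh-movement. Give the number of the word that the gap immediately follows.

6

In situ: The supervisor can send which manuscript to Clara.
'which manuscript' functions as the direct object of 'send'. Wh-movement fronts it, leaving a gap right after 'send':
Which manuscript can the supervisor send ___ to Clara?
'send' is word 6.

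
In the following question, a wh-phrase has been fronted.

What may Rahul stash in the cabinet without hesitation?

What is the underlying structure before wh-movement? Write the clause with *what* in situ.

'what' functions as the direct object of 'stash'. It moves to the left edge, and the trace sits right after 'stash':
What may Rahul stash ___ in the cabinet without hesitation?

Rahul may stash what in the cabinet without hesitation.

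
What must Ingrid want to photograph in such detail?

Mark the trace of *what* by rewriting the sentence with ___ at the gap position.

Before movement: Ingrid must want to photograph what in such detail.
'what' functions as the direct object of 'photograph'. The gap is right after 'photograph'.

What must Ingrid want to photograph ___ in such detail?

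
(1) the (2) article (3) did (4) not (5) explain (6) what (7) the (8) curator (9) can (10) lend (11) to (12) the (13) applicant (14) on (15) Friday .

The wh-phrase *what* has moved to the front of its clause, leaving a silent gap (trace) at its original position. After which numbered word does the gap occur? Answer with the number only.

Underlying clause: The curator can lend what to the applicant on Friday.
The filler 'what' is interpreted as the direct object of 'lend'. Wh-movement fronts it, leaving a gap right after 'lend':
The article did not explain what the curator can lend ___ to the applicant on Friday.
'lend' is word 10.

10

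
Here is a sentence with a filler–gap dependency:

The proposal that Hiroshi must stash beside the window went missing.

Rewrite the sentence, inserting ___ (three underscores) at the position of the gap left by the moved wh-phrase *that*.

The filler 'that' is interpreted as the direct object of 'stash'. The gap is right after 'stash'.

The proposal that Hiroshi must stash ___ beside the window went missing.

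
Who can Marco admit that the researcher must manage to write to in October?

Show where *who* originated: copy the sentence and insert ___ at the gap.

Before movement: Marco can admit that the researcher must manage to write to who in October.
The filler 'who' is interpreted as the object of the preposition 'to'. The gap is right after 'to'.

Who can Marco admit that the researcher must manage to write to ___ in October?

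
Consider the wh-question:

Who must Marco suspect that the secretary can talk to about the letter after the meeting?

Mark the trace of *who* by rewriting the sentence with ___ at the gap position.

In situ: Marco must suspect that the secretary can talk to who about the letter after the meeting.
The filler 'who' is interpreted as the object of the preposition 'to'. The gap is right after 'to'.

Who must Marco suspect that the secretary can talk to ___ about the letter after the meeting?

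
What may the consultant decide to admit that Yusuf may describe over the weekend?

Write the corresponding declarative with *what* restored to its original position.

The consultant may decide to admit that Yusuf may describe what over the weekend.

'what' functions as the direct object of 'describe'. It moves to the left edge, and the trace sits right after 'describe':
What may the consultant decide to admit that Yusuf may describe ___ over the weekend?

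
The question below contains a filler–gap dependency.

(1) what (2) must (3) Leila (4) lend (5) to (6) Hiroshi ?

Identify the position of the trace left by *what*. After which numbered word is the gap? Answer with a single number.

Before movement: Leila must lend what to Hiroshi.
The filler 'what' is interpreted as the direct object of 'lend'. Fronting leaves a gap immediately after 'lend':
What must Leila lend ___ to Hiroshi?
'lend' is word 4.

4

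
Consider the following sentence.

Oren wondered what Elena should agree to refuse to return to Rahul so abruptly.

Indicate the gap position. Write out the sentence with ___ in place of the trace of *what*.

Pre-movement form: Elena should agree to refuse to return what to Rahul so abruptly.
'what' functions as the direct object of 'return'. The gap is right after 'return'.

Oren wondered what Elena should agree to refuse to return ___ to Rahul so abruptly.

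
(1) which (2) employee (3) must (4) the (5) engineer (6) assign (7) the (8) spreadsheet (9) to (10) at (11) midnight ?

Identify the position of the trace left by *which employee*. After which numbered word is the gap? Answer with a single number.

9

In situ: The engineer must assign the spreadsheet to which employee at midnight.
'which employee' is the object of the preposition 'to' (recipient of 'assign'). Wh-movement fronts it, leaving a gap right after 'to':
Which employee must the engineer assign the spreadsheet to ___ at midnight?
'to' is word 9.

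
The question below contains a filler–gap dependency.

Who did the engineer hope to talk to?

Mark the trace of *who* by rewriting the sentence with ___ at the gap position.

Who did the engineer hope to talk to ___?

Before movement: The engineer did hope to talk to who.
The filler 'who' is interpreted as the object of the preposition 'to'. The gap is right after 'to'.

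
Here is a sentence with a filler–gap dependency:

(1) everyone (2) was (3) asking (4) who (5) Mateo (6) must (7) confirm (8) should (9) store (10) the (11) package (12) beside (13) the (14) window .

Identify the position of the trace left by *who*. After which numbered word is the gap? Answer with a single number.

7

Before movement: Mateo must confirm who should store the package beside the window.
'who' functions as the subject of the clause embedded under 'confirm'. Fronting leaves a gap immediately after 'confirm':
Everyone was asking who Mateo must confirm ___ should store the package beside the window.
'confirm' is word 7.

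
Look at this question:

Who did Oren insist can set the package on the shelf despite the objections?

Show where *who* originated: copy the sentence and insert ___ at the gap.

Before movement: Oren did insist who can set the package on the shelf despite the objections.
'who' functions as the subject of the clause embedded under 'insist'. The gap is right after 'insist'.

Who did Oren insist ___ can set the package on the shelf despite the objections?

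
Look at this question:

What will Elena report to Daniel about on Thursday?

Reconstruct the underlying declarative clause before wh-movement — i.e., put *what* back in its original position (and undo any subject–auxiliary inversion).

The filler 'what' is interpreted as the object of the preposition 'about'. It moves to the left edge, and the trace sits right after 'about':
What will Elena report to Daniel about ___ on Thursday?

Elena will report to Daniel about what on Thursday.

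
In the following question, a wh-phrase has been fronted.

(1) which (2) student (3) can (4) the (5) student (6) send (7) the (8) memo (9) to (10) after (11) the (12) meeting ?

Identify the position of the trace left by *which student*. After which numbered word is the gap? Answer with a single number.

9

Underlying clause: The student can send the memo to which student after the meeting.
'which student' is the object of the preposition 'to' (recipient of 'send'). It moves to the left edge, and the trace sits right after 'to':
Which student can the student send the memo to ___ after the meeting?
'to' is word 9.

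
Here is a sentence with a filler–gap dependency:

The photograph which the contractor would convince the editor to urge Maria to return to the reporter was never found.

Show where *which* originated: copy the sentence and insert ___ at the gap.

'which' functions as the direct object of 'return'. The gap is right after 'return'.

The photograph which the contractor would convince the editor to urge Maria to return ___ to the reporter was never found.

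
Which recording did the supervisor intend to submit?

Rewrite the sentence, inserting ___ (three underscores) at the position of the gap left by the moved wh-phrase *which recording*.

Which recording did the supervisor intend to submit ___?

Before movement: The supervisor did intend to submit which recording.
The filler 'which recording' is interpreted as the direct object of 'submit'. The gap is right after 'submit'.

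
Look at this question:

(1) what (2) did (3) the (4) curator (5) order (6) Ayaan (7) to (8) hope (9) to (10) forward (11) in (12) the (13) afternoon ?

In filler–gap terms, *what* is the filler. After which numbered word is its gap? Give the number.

Pre-movement form: The curator did order Ayaan to hope to forward what in the afternoon.
'what' is the direct object of 'forward'. Fronting leaves a gap immediately after 'forward':
What did the curator order Ayaan to hope to forward ___ in the afternoon?
'forward' is word 10.

10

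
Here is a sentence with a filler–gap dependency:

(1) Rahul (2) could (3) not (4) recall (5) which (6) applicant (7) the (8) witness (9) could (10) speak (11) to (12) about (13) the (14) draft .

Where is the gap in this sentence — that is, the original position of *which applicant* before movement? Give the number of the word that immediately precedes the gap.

11

Underlying clause: The witness could speak to which applicant about the draft.
The filler 'which applicant' is interpreted as the object of the preposition 'to'. Wh-movement fronts it, leaving a gap right after 'to':
Rahul could not recall which applicant the witness could speak to ___ about the draft.
'to' is word 11.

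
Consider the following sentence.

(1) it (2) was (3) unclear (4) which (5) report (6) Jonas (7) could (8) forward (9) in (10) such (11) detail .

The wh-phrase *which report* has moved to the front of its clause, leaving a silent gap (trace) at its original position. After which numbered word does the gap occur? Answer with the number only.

In situ: Jonas could forward which report in such detail.
'which report' functions as the direct object of 'forward'. Wh-movement fronts it, leaving a gap right after 'forward':
It was unclear which report Jonas could forward ___ in such detail.
'forward' is word 8.

8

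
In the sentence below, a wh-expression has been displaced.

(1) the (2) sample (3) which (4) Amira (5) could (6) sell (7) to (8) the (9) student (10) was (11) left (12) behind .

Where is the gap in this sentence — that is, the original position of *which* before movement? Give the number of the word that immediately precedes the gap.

6

'which' is the direct object of 'sell'. Fronting leaves a gap immediately after 'sell':
The sample which Amira could sell ___ to the student was left behind.
'sell' is word 6.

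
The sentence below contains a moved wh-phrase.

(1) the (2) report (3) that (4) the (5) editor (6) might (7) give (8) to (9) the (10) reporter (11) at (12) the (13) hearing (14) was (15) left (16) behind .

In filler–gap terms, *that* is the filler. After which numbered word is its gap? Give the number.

'that' is the direct object of 'give'. Wh-movement fronts it, leaving a gap right after 'give':
The report that the editor might give ___ to the reporter at the hearing was left behind.
'give' is word 7.

7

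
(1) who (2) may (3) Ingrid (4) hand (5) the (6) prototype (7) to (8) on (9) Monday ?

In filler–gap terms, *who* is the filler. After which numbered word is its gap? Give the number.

7

Underlying clause: Ingrid may hand the prototype to who on Monday.
The filler 'who' is interpreted as the object of the preposition 'to' (recipient of 'hand'). Fronting leaves a gap immediately after 'to':
Who may Ingrid hand the prototype to ___ on Monday?
'to' is word 7.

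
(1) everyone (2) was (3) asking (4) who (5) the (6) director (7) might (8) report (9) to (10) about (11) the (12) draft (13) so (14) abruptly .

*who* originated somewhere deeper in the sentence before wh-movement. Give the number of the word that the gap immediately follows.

In situ: The director might report to who about the draft so abruptly.
'who' functions as the object of the preposition 'to'. It moves to the left edge, and the trace sits right after 'to':
Everyone was asking who the director might report to ___ about the draft so abruptly.
'to' is word 9.

9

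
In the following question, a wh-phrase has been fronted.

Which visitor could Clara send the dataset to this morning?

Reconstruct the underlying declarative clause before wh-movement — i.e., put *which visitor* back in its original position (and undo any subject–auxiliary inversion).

Clara could send the dataset to which visitor this morning.

The filler 'which visitor' is interpreted as the object of the preposition 'to' (recipient of 'send'). Wh-movement fronts it, leaving a gap right after 'to':
Which visitor could Clara send the dataset to ___ this morning?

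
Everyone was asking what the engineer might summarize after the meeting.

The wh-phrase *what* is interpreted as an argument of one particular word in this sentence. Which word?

Underlying clause: The engineer might summarize what after the meeting.
'what' is the direct object of 'summarize'. Fronting leaves a gap immediately after 'summarize':
Everyone was asking what the engineer might summarize ___ after the meeting.

summarize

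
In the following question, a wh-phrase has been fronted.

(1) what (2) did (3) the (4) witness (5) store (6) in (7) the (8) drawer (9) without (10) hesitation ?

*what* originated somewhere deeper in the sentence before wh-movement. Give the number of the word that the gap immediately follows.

Pre-movement form: The witness did store what in the drawer without hesitation.
'what' is the direct object of 'store'. It moves to the left edge, and the trace sits right after 'store':
What did the witness store ___ in the drawer without hesitation?
'store' is word 5.

5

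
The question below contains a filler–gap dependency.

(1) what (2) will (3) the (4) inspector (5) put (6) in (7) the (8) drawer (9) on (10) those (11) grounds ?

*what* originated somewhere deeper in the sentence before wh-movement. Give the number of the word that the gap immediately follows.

Underlying clause: The inspector will put what in the drawer on those grounds.
'what' is the direct object of 'put'. It moves to the left edge, and the trace sits right after 'put':
What will the inspector put ___ in the drawer on those grounds?
'put' is word 5.

5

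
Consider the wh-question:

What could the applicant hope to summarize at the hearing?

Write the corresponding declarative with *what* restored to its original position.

The applicant could hope to summarize what at the hearing.

The filler 'what' is interpreted as the direct object of 'summarize'. Wh-movement fronts it, leaving a gap right after 'summarize':
What could the applicant hope to summarize ___ at the hearing?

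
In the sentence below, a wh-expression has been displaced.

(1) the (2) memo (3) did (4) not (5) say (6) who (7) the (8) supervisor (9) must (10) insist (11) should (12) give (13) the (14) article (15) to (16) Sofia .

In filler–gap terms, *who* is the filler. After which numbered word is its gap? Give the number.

10

Pre-movement form: The supervisor must insist who should give the article to Sofia.
The filler 'who' is interpreted as the subject of the clause embedded under 'insist'. Fronting leaves a gap immediately after 'insist':
The memo did not say who the supervisor must insist ___ should give the article to Sofia.
'insist' is word 10.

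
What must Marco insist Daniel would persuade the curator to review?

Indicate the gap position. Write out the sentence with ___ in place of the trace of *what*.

Before movement: Marco must insist Daniel would persuade the curator to review what.
'what' functions as the direct object of 'review'. The gap is right after 'review'.

What must Marco insist Daniel would persuade the curator to review ___?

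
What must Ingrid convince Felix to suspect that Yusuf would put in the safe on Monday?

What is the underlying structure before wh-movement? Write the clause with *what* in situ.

Ingrid must convince Felix to suspect that Yusuf would put what in the safe on Monday.

'what' is the direct object of 'put'. It moves to the left edge, and the trace sits right after 'put':
What must Ingrid convince Felix to suspect that Yusuf would put ___ in the safe on Monday?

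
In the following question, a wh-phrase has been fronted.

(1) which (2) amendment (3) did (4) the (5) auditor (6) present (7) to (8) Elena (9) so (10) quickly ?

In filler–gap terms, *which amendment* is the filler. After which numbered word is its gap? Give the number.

Underlying clause: The auditor did present which amendment to Elena so quickly.
'which amendment' is the direct object of 'present'. Fronting leaves a gap immediately after 'present':
Which amendment did the auditor present ___ to Elena so quickly?
'present' is word 6.

6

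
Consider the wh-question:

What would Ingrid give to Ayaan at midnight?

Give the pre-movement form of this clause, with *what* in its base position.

'what' is the direct object of 'give'. Wh-movement fronts it, leaving a gap right after 'give':
What would Ingrid give ___ to Ayaan at midnight?

Ingrid would give what to Ayaan at midnight.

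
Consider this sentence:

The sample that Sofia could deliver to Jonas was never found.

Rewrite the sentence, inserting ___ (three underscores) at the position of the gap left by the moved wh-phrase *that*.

The filler 'that' is interpreted as the direct object of 'deliver'. The gap is right after 'deliver'.

The sample that Sofia could deliver ___ to Jonas was never found.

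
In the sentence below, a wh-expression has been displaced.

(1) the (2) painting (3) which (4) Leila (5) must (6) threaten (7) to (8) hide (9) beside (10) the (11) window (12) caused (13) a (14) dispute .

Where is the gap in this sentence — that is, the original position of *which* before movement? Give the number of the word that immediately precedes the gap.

8

'which' is the direct object of 'hide'. It moves to the left edge, and the trace sits right after 'hide':
The painting which Leila must threaten to hide ___ beside the window caused a dispute.
'hide' is word 8.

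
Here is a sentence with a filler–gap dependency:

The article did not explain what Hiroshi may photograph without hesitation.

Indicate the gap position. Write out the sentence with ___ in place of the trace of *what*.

The article did not explain what Hiroshi may photograph ___ without hesitation.

Pre-movement form: Hiroshi may photograph what without hesitation.
'what' functions as the direct object of 'photograph'. The gap is right after 'photograph'.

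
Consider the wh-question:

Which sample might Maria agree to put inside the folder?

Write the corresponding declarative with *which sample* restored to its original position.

Maria might agree to put which sample inside the folder.

'which sample' is the direct object of 'put'. It moves to the left edge, and the trace sits right after 'put':
Which sample might Maria agree to put ___ inside the folder?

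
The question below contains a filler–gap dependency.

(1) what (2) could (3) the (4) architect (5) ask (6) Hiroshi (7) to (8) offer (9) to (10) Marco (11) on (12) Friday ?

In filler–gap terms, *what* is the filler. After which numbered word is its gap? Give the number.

8

Before movement: The architect could ask Hiroshi to offer what to Marco on Friday.
'what' functions as the direct object of 'offer'. Fronting leaves a gap immediately after 'offer':
What could the architect ask Hiroshi to offer ___ to Marco on Friday?
'offer' is word 8.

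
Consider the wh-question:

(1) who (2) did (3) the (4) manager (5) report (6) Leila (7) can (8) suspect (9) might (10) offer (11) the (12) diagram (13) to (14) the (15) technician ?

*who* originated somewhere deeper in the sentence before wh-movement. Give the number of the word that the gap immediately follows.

8

In situ: The manager did report Leila can suspect who might offer the diagram to the technician.
The filler 'who' is interpreted as the subject of the clause embedded under 'suspect'. Fronting leaves a gap immediately after 'suspect':
Who did the manager report Leila can suspect ___ might offer the diagram to the technician?
'suspect' is word 8.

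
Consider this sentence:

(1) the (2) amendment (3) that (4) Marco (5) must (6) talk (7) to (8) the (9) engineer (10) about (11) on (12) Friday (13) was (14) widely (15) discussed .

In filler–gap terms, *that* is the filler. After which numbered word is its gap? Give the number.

10

The filler 'that' is interpreted as the object of the preposition 'about'. Fronting leaves a gap immediately after 'about':
The amendment that Marco must talk to the engineer about ___ on Friday was widely discussed.
'about' is word 10.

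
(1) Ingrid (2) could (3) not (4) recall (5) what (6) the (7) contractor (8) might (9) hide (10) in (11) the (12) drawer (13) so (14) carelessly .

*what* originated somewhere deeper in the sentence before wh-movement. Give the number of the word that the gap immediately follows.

Underlying clause: The contractor might hide what in the drawer so carelessly.
The filler 'what' is interpreted as the direct object of 'hide'. Fronting leaves a gap immediately after 'hide':
Ingrid could not recall what the contractor might hide ___ in the drawer so carelessly.
'hide' is word 9.

9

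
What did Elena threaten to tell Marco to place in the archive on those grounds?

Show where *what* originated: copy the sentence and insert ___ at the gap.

What did Elena threaten to tell Marco to place ___ in the archive on those grounds?

Underlying clause: Elena did threaten to tell Marco to place what in the archive on those grounds.
The filler 'what' is interpreted as the direct object of 'place'. The gap is right after 'place'.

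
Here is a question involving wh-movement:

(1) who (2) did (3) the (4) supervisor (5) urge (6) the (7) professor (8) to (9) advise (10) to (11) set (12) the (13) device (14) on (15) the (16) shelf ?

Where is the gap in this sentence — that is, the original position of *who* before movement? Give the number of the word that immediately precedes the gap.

In situ: The supervisor did urge the professor to advise who to set the device on the shelf.
'who' is the direct object of 'advise'. Wh-movement fronts it, leaving a gap right after 'advise':
Who did the supervisor urge the professor to advise ___ to set the device on the shelf?
'advise' is word 9.

9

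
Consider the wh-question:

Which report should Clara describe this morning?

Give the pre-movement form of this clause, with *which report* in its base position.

The filler 'which report' is interpreted as the direct object of 'describe'. Fronting leaves a gap immediately after 'describe':
Which report should Clara describe ___ this morning?

Clara should describe which report this morning.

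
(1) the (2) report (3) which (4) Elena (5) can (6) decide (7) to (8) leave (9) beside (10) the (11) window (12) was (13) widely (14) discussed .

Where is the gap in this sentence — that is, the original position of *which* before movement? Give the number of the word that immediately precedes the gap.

8

'which' is the direct object of 'leave'. Fronting leaves a gap immediately after 'leave':
The report which Elena can decide to leave ___ beside the window was widely discussed.
'leave' is word 8.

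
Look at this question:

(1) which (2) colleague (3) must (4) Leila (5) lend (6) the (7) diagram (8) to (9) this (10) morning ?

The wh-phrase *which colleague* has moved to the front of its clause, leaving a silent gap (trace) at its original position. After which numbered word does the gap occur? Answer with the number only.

8

Pre-movement form: Leila must lend the diagram to which colleague this morning.
The filler 'which colleague' is interpreted as the object of the preposition 'to' (recipient of 'lend'). Wh-movement fronts it, leaving a gap right after 'to':
Which colleague must Leila lend the diagram to ___ this morning?
'to' is word 8.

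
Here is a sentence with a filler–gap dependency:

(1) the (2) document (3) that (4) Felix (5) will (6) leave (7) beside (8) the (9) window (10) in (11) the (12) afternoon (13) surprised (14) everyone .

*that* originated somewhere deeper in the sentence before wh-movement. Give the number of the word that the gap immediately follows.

'that' functions as the direct object of 'leave'. It moves to the left edge, and the trace sits right after 'leave':
The document that Felix will leave ___ beside the window in the afternoon surprised everyone.
'leave' is word 6.

6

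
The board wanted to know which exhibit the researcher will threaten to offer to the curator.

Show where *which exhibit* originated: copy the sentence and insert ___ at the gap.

The board wanted to know which exhibit the researcher will threaten to offer ___ to the curator.

Pre-movement form: The researcher will threaten to offer which exhibit to the curator.
'which exhibit' functions as the direct object of 'offer'. The gap is right after 'offer'.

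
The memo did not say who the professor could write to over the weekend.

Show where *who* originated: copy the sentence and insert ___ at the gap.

In situ: The professor could write to who over the weekend.
'who' is the object of the preposition 'to'. The gap is right after 'to'.

The memo did not say who the professor could write to ___ over the weekend.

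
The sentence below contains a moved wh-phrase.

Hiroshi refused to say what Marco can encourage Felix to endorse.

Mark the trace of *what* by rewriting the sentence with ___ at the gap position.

Before movement: Marco can encourage Felix to endorse what.
'what' is the direct object of 'endorse'. The gap is right after 'endorse'.

Hiroshi refused to say what Marco can encourage Felix to endorse ___.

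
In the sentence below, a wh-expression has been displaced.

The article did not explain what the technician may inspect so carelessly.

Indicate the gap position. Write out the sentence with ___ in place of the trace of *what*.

In situ: The technician may inspect what so carelessly.
The filler 'what' is interpreted as the direct object of 'inspect'. The gap is right after 'inspect'.

The article did not explain what the technician may inspect ___ so carelessly.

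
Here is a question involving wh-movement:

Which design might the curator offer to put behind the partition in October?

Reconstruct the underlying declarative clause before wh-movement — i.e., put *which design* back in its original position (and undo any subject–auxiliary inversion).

The curator might offer to put which design behind the partition in October.

'which design' functions as the direct object of 'put'. Wh-movement fronts it, leaving a gap right after 'put':
Which design might the curator offer to put ___ behind the partition in October?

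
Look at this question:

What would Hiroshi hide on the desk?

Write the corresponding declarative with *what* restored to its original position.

'what' functions as the direct object of 'hide'. It moves to the left edge, and the trace sits right after 'hide':
What would Hiroshi hide ___ on the desk?

Hiroshi would hide what on the desk.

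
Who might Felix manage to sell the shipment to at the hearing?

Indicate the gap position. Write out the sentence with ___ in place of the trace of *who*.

Who might Felix manage to sell the shipment to ___ at the hearing?

Before movement: Felix might manage to sell the shipment to who at the hearing.
The filler 'who' is interpreted as the object of the preposition 'to' (recipient of 'sell'). The gap is right after 'to'.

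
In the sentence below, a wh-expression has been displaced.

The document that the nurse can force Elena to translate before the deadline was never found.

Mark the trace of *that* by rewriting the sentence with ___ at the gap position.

The document that the nurse can force Elena to translate ___ before the deadline was never found.

'that' functions as the direct object of 'translate'. The gap is right after 'translate'.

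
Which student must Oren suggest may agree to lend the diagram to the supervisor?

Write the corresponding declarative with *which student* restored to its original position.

'which student' functions as the subject of the clause embedded under 'suggest'. Wh-movement fronts it, leaving a gap right after 'suggest':
Which student must Oren suggest ___ may agree to lend the diagram to the supervisor?

Oren must suggest which student may agree to lend the diagram to the supervisor.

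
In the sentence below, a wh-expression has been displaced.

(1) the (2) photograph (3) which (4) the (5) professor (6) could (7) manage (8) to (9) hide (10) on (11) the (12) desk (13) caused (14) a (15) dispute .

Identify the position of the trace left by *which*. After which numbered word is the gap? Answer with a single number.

The filler 'which' is interpreted as the direct object of 'hide'. Wh-movement fronts it, leaving a gap right after 'hide':
The photograph which the professor could manage to hide ___ on the desk caused a dispute.
'hide' is word 9.

9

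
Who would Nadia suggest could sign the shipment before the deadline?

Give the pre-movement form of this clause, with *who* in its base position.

The filler 'who' is interpreted as the subject of the clause embedded under 'suggest'. Wh-movement fronts it, leaving a gap right after 'suggest':
Who would Nadia suggest ___ could sign the shipment before the deadline?

Nadia would suggest who could sign the shipment before the deadline.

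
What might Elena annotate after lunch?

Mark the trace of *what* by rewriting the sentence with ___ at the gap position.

Underlying clause: Elena might annotate what after lunch.
'what' is the direct object of 'annotate'. The gap is right after 'annotate'.

What might Elena annotate ___ after lunch?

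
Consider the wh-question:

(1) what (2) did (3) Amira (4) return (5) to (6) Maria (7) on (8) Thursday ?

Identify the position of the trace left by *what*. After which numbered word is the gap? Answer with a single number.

Before movement: Amira did return what to Maria on Thursday.
The filler 'what' is interpreted as the direct object of 'return'. Fronting leaves a gap immediately after 'return':
What did Amira return ___ to Maria on Thursday?
'return' is word 4.

4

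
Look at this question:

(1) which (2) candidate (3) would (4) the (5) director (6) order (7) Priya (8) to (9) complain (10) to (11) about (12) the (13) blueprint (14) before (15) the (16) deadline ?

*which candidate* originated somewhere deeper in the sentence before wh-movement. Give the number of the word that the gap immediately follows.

Pre-movement form: The director would order Priya to complain to which candidate about the blueprint before the deadline.
'which candidate' functions as the object of the preposition 'to'. Fronting leaves a gap immediately after 'to':
Which candidate would the director order Priya to complain to ___ about the blueprint before the deadline?
'to' is word 10.

10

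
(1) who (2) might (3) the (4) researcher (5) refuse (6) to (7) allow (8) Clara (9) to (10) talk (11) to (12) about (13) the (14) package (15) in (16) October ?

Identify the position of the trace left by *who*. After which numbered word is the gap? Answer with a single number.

Underlying clause: The researcher might refuse to allow Clara to talk to who about the package in October.
The filler 'who' is interpreted as the object of the preposition 'to'. Fronting leaves a gap immediately after 'to':
Who might the researcher refuse to allow Clara to talk to ___ about the package in October?
'to' is word 11.

11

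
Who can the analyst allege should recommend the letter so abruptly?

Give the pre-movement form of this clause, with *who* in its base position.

'who' functions as the subject of the clause embedded under 'allege'. Fronting leaves a gap immediately after 'allege':
Who can the analyst allege ___ should recommend the letter so abruptly?

The analyst can allege who should recommend the letter so abruptly.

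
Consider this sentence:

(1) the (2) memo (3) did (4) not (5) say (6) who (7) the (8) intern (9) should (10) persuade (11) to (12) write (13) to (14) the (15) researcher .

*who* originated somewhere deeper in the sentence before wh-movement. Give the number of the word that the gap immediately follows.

10

Pre-movement form: The intern should persuade who to write to the researcher.
The filler 'who' is interpreted as the direct object of 'persuade'. It moves to the left edge, and the trace sits right after 'persuade':
The memo did not say who the intern should persuade ___ to write to the researcher.
'persuade' is word 10.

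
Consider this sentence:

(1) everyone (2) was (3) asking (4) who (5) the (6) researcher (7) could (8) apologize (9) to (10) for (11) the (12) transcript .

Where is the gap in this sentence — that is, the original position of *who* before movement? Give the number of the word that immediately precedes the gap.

9

Underlying clause: The researcher could apologize to who for the transcript.
The filler 'who' is interpreted as the object of the preposition 'to'. Wh-movement fronts it, leaving a gap right after 'to':
Everyone was asking who the researcher could apologize to ___ for the transcript.
'to' is word 9.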